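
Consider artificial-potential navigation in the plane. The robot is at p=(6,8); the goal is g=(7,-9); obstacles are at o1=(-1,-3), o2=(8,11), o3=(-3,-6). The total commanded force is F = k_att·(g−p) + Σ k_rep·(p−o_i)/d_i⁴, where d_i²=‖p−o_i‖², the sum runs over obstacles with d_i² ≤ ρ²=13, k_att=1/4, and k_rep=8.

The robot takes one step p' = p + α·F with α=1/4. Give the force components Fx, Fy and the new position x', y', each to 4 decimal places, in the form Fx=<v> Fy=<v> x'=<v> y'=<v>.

F_att = 1/4·(g−p) = 1/4·(1,-17) = (0.2500,-4.2500)
o1: d²=170 > ρ²=13 → inactive
o2: d²=13 ≤ ρ²=13; F_rep = 8·(-2,-3)/13² = (-0.0947,-0.1420)
o3: d²=277 > ρ²=13 → inactive
F = F_att + ΣF_rep = (0.1553,-4.3920)
p' = p + 1/4·F = (6.0388,6.9020)

Fx=0.1553 Fy=-4.3920 x'=6.0388 y'=6.9020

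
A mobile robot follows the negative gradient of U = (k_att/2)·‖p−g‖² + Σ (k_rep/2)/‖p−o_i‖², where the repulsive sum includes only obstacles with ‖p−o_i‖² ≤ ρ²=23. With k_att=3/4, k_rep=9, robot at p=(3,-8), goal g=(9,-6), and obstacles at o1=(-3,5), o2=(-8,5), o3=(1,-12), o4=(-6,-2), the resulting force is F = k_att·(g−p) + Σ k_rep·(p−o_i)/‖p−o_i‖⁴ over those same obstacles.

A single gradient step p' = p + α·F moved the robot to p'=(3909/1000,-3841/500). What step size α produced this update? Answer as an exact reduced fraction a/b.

α = 1/5

F_att = 3/4·(g−p) = 3/4·(6,2) = (4.5000,1.5000)
o1: d²=205 > ρ²=23 → inactive
o2: d²=290 > ρ²=23 → inactive
o3: d²=20 ≤ ρ²=23; F_rep = 9·(2,4)/20² = (0.0450,0.0900)
o4: d²=117 > ρ²=23 → inactive
F = F_att + ΣF_rep = (4.5450,1.5900)
Δp = p'−p = (0.9090,0.3180); α = Δx/Fx = (909/1000) / (909/200) = 1/5
check: Δy/Fy = (159/500) / (159/100) = 1/5 ✓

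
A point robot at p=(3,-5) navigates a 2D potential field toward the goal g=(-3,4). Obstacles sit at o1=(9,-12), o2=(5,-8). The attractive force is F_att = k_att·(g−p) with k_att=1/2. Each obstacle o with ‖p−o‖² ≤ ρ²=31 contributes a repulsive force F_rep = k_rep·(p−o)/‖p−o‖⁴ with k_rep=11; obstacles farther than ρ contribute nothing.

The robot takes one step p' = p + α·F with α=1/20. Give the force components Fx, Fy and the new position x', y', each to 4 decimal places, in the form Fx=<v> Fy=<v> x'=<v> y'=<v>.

Fx=-3.1302 Fy=4.6953 x'=2.8435 y'=-4.7652

F_att = 1/2·(g−p) = 1/2·(-6,9) = (-3.0000,4.5000)
o1: d²=85 > ρ²=31 → inactive
o2: d²=13 ≤ ρ²=31; F_rep = 11·(-2,3)/13² = (-0.1302,0.1953)
F = F_att + ΣF_rep = (-3.1302,4.6953)
p' = p + 1/20·F = (2.8435,-4.7652)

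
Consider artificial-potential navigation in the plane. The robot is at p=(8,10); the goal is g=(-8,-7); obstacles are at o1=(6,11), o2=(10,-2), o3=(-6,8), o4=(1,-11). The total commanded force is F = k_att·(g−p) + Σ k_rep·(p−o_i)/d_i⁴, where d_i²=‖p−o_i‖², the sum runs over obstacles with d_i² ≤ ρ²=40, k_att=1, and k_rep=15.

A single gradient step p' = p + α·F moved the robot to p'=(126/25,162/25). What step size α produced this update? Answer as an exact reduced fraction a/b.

α = 1/5

F_att = 1·(g−p) = 1·(-16,-17) = (-16.0000,-17.0000)
o1: d²=5 ≤ ρ²=40; F_rep = 15·(2,-1)/5² = (1.2000,-0.6000)
o2: d²=148 > ρ²=40 → inactive
o3: d²=200 > ρ²=40 → inactive
o4: d²=490 > ρ²=40 → inactive
F = F_att + ΣF_rep = (-14.8000,-17.6000)
Δp = p'−p = (-2.9600,-3.5200); α = Δx/Fx = (-74/25) / (-74/5) = 1/5
check: Δy/Fy = (-88/25) / (-88/5) = 1/5 ✓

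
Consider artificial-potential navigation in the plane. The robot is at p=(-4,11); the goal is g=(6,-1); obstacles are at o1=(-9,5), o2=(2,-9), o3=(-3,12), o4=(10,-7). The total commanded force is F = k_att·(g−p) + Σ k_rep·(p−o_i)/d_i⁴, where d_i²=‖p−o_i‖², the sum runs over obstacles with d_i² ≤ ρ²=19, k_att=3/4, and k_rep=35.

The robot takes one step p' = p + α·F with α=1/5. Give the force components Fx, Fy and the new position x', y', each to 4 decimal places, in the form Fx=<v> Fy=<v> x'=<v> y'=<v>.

Fx=-1.2500 Fy=-17.7500 x'=-4.2500 y'=7.4500

F_att = 3/4·(g−p) = 3/4·(10,-12) = (7.5000,-9.0000)
o1: d²=61 > ρ²=19 → inactive
o2: d²=436 > ρ²=19 → inactive
o3: d²=2 ≤ ρ²=19; F_rep = 35·(-1,-1)/2² = (-8.7500,-8.7500)
o4: d²=520 > ρ²=19 → inactive
F = F_att + ΣF_rep = (-1.2500,-17.7500)
p' = p + 1/5·F = (-4.2500,7.4500)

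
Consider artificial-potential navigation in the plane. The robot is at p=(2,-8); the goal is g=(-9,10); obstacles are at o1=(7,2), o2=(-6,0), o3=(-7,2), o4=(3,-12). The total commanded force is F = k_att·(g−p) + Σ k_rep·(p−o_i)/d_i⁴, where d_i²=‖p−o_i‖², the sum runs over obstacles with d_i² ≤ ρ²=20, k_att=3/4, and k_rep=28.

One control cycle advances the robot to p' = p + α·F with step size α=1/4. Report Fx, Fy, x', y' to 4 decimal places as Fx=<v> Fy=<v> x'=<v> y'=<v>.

Fx=-8.3469 Fy=13.8875 x'=-0.0867 y'=-4.5281

F_att = 3/4·(g−p) = 3/4·(-11,18) = (-8.2500,13.5000)
o1: d²=125 > ρ²=20 → inactive
o2: d²=128 > ρ²=20 → inactive
o3: d²=181 > ρ²=20 → inactive
o4: d²=17 ≤ ρ²=20; F_rep = 28·(-1,4)/17² = (-0.0969,0.3875)
F = F_att + ΣF_rep = (-8.3469,13.8875)
p' = p + 1/4·F = (-0.0867,-4.5281)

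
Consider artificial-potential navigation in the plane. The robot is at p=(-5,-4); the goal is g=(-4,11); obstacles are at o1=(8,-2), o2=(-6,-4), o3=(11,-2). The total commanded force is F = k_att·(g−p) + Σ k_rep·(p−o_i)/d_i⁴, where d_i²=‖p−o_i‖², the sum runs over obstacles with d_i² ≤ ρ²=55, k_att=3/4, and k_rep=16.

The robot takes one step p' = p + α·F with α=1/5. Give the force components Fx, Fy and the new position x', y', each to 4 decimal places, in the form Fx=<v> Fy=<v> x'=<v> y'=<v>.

F_att = 3/4·(g−p) = 3/4·(1,15) = (0.7500,11.2500)
o1: d²=173 > ρ²=55 → inactive
o2: d²=1 ≤ ρ²=55; F_rep = 16·(1,0)/1² = (16.0000,0.0000)
o3: d²=260 > ρ²=55 → inactive
F = F_att + ΣF_rep = (16.7500,11.2500)
p' = p + 1/5·F = (-1.6500,-1.7500)

Fx=16.7500 Fy=11.2500 x'=-1.6500 y'=-1.7500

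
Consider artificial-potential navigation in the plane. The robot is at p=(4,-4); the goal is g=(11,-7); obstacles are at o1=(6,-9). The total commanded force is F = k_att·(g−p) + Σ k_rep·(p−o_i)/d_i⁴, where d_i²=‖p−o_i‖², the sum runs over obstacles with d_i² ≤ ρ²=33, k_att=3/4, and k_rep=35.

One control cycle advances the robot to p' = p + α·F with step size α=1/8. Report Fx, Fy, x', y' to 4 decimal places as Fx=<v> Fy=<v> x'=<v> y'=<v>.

F_att = 3/4·(g−p) = 3/4·(7,-3) = (5.2500,-2.2500)
o1: d²=29 ≤ ρ²=33; F_rep = 35·(-2,5)/29² = (-0.0832,0.2081)
F = F_att + ΣF_rep = (5.1668,-2.0419)
p' = p + 1/8·F = (4.6458,-4.2552)

Fx=5.1668 Fy=-2.0419 x'=4.6458 y'=-4.2552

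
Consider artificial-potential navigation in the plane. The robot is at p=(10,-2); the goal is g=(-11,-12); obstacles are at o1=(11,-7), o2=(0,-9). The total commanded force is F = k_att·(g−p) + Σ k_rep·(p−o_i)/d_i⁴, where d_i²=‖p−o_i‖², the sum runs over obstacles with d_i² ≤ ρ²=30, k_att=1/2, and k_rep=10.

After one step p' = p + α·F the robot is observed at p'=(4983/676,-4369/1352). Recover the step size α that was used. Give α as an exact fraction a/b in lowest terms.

α = 1/4

F_att = 1/2·(g−p) = 1/2·(-21,-10) = (-10.5000,-5.0000)
o1: d²=26 ≤ ρ²=30; F_rep = 10·(-1,5)/26² = (-0.0148,0.0740)
o2: d²=149 > ρ²=30 → inactive
F = F_att + ΣF_rep = (-10.5148,-4.9260)
Δp = p'−p = (-2.6287,-1.2315); α = Δx/Fx = (-1777/676) / (-1777/169) = 1/4
check: Δy/Fy = (-1665/1352) / (-1665/338) = 1/4 ✓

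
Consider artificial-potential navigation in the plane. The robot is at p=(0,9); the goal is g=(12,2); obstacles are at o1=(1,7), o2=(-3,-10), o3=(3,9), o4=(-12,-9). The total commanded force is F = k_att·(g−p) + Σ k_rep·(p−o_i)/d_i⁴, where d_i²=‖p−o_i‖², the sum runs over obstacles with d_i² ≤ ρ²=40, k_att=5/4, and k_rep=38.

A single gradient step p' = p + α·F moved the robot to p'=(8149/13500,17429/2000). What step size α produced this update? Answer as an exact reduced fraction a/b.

F_att = 5/4·(g−p) = 5/4·(12,-7) = (15.0000,-8.7500)
o1: d²=5 ≤ ρ²=40; F_rep = 38·(-1,2)/5² = (-1.5200,3.0400)
o2: d²=370 > ρ²=40 → inactive
o3: d²=9 ≤ ρ²=40; F_rep = 38·(-3,0)/9² = (-1.4074,0.0000)
o4: d²=468 > ρ²=40 → inactive
F = F_att + ΣF_rep = (12.0726,-5.7100)
Δp = p'−p = (0.6036,-0.2855); α = Δx/Fx = (8149/13500) / (8149/675) = 1/20
check: Δy/Fy = (-571/2000) / (-571/100) = 1/20 ✓

α = 1/20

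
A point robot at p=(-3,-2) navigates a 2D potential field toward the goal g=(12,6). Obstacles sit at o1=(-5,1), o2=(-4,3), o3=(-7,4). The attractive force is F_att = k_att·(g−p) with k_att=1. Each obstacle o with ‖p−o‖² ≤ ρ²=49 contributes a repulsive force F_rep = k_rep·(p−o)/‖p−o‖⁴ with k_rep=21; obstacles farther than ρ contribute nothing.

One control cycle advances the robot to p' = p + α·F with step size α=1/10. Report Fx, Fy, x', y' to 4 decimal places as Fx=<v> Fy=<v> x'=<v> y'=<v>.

F_att = 1·(g−p) = 1·(15,8) = (15.0000,8.0000)
o1: d²=13 ≤ ρ²=49; F_rep = 21·(2,-3)/13² = (0.2485,-0.3728)
o2: d²=26 ≤ ρ²=49; F_rep = 21·(1,-5)/26² = (0.0311,-0.1553)
o3: d²=52 > ρ²=49 → inactive
F = F_att + ΣF_rep = (15.2796,7.4719)
p' = p + 1/10·F = (-1.4720,-1.2528)

Fx=15.2796 Fy=7.4719 x'=-1.4720 y'=-1.2528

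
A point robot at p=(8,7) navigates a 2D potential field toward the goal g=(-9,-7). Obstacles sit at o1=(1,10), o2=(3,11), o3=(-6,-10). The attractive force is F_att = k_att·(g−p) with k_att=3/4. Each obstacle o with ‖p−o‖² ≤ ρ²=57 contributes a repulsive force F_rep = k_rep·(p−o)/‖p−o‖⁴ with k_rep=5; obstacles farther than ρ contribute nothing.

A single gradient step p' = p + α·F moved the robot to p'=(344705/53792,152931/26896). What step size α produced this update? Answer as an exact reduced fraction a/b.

α = 1/8

F_att = 3/4·(g−p) = 3/4·(-17,-14) = (-12.7500,-10.5000)
o1: d²=58 > ρ²=57 → inactive
o2: d²=41 ≤ ρ²=57; F_rep = 5·(5,-4)/41² = (0.0149,-0.0119)
o3: d²=485 > ρ²=57 → inactive
F = F_att + ΣF_rep = (-12.7351,-10.5119)
Δp = p'−p = (-1.5919,-1.3140); α = Δx/Fx = (-85631/53792) / (-85631/6724) = 1/8
check: Δy/Fy = (-35341/26896) / (-35341/3362) = 1/8 ✓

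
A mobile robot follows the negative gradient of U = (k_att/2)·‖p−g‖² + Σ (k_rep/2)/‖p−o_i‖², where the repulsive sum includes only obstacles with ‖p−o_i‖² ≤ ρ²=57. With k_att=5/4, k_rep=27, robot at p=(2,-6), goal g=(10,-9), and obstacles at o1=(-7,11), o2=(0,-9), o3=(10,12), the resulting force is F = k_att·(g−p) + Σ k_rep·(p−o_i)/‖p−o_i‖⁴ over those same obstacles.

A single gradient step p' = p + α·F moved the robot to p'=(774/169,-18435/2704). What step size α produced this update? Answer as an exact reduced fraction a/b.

F_att = 5/4·(g−p) = 5/4·(8,-3) = (10.0000,-3.7500)
o1: d²=370 > ρ²=57 → inactive
o2: d²=13 ≤ ρ²=57; F_rep = 27·(2,3)/13² = (0.3195,0.4793)
o3: d²=388 > ρ²=57 → inactive
F = F_att + ΣF_rep = (10.3195,-3.2707)
Δp = p'−p = (2.5799,-0.8177); α = Δx/Fx = (436/169) / (1744/169) = 1/4
check: Δy/Fy = (-2211/2704) / (-2211/676) = 1/4 ✓

α = 1/4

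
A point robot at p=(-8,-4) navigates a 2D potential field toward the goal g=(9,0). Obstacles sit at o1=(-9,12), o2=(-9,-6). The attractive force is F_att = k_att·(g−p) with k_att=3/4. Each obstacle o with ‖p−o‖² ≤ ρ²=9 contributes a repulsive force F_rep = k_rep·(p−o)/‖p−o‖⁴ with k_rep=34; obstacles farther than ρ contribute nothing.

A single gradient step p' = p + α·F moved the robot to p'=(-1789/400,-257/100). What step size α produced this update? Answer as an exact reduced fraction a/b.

F_att = 3/4·(g−p) = 3/4·(17,4) = (12.7500,3.0000)
o1: d²=257 > ρ²=9 → inactive
o2: d²=5 ≤ ρ²=9; F_rep = 34·(1,2)/5² = (1.3600,2.7200)
F = F_att + ΣF_rep = (14.1100,5.7200)
Δp = p'−p = (3.5275,1.4300); α = Δx/Fx = (1411/400) / (1411/100) = 1/4
check: Δy/Fy = (143/100) / (143/25) = 1/4 ✓

α = 1/4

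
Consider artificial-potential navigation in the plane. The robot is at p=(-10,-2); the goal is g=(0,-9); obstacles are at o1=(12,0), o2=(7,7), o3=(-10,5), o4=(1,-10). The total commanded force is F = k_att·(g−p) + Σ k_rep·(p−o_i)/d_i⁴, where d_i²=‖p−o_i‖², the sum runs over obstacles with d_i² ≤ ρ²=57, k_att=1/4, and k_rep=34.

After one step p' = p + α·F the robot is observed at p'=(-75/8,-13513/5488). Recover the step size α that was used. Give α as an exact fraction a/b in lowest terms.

α = 1/4

F_att = 1/4·(g−p) = 1/4·(10,-7) = (2.5000,-1.7500)
o1: d²=488 > ρ²=57 → inactive
o2: d²=370 > ρ²=57 → inactive
o3: d²=49 ≤ ρ²=57; F_rep = 34·(0,-7)/49² = (0.0000,-0.0991)
o4: d²=185 > ρ²=57 → inactive
F = F_att + ΣF_rep = (2.5000,-1.8491)
Δp = p'−p = (0.6250,-0.4623); α = Δx/Fx = (5/8) / (5/2) = 1/4
check: Δy/Fy = (-2537/5488) / (-2537/1372) = 1/4 ✓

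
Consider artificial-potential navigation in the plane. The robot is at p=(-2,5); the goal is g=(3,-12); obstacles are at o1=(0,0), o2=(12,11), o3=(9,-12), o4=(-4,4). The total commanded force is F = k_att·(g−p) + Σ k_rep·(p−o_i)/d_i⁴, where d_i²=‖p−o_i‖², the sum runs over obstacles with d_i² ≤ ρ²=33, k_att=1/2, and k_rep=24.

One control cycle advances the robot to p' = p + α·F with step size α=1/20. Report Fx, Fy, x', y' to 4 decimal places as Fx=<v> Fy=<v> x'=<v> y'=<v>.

Fx=4.3629 Fy=-7.3973 x'=-1.7819 y'=4.6301

F_att = 1/2·(g−p) = 1/2·(5,-17) = (2.5000,-8.5000)
o1: d²=29 ≤ ρ²=33; F_rep = 24·(-2,5)/29² = (-0.0571,0.1427)
o2: d²=232 > ρ²=33 → inactive
o3: d²=410 > ρ²=33 → inactive
o4: d²=5 ≤ ρ²=33; F_rep = 24·(2,1)/5² = (1.9200,0.9600)
F = F_att + ΣF_rep = (4.3629,-7.3973)
p' = p + 1/20·F = (-1.7819,4.6301)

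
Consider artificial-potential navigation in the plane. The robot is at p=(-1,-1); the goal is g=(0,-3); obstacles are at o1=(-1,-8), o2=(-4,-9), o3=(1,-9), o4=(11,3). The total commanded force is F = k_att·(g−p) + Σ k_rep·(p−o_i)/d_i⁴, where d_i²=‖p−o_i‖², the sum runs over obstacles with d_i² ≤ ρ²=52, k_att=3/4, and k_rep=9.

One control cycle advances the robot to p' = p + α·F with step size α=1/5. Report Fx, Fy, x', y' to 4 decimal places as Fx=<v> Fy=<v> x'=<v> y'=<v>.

Fx=0.7500 Fy=-1.4738 x'=-0.8500 y'=-1.2948

F_att = 3/4·(g−p) = 3/4·(1,-2) = (0.7500,-1.5000)
o1: d²=49 ≤ ρ²=52; F_rep = 9·(0,7)/49² = (0.0000,0.0262)
o2: d²=73 > ρ²=52 → inactive
o3: d²=68 > ρ²=52 → inactive
o4: d²=160 > ρ²=52 → inactive
F = F_att + ΣF_rep = (0.7500,-1.4738)
p' = p + 1/5·F = (-0.8500,-1.2948)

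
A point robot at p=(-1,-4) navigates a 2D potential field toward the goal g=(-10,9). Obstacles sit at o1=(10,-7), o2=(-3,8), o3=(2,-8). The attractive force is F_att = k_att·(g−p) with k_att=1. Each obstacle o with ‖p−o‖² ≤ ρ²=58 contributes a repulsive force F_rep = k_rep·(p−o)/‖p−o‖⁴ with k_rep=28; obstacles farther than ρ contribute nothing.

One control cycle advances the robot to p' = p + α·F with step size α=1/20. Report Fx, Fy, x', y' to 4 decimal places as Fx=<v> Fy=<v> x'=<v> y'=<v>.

F_att = 1·(g−p) = 1·(-9,13) = (-9.0000,13.0000)
o1: d²=130 > ρ²=58 → inactive
o2: d²=148 > ρ²=58 → inactive
o3: d²=25 ≤ ρ²=58; F_rep = 28·(-3,4)/25² = (-0.1344,0.1792)
F = F_att + ΣF_rep = (-9.1344,13.1792)
p' = p + 1/20·F = (-1.4567,-3.3410)

Fx=-9.1344 Fy=13.1792 x'=-1.4567 y'=-3.3410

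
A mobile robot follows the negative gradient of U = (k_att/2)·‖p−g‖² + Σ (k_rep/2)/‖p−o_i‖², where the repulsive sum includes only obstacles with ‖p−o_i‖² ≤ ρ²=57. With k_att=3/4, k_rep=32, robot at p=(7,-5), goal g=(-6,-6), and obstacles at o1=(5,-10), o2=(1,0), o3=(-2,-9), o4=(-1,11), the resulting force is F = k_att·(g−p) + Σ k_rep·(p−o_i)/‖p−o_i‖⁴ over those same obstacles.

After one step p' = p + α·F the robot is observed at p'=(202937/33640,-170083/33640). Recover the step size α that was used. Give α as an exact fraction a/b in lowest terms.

α = 1/10

F_att = 3/4·(g−p) = 3/4·(-13,-1) = (-9.7500,-0.7500)
o1: d²=29 ≤ ρ²=57; F_rep = 32·(2,5)/29² = (0.0761,0.1902)
o2: d²=61 > ρ²=57 → inactive
o3: d²=97 > ρ²=57 → inactive
o4: d²=320 > ρ²=57 → inactive
F = F_att + ΣF_rep = (-9.6739,-0.5598)
Δp = p'−p = (-0.9674,-0.0560); α = Δx/Fx = (-32543/33640) / (-32543/3364) = 1/10
check: Δy/Fy = (-1883/33640) / (-1883/3364) = 1/10 ✓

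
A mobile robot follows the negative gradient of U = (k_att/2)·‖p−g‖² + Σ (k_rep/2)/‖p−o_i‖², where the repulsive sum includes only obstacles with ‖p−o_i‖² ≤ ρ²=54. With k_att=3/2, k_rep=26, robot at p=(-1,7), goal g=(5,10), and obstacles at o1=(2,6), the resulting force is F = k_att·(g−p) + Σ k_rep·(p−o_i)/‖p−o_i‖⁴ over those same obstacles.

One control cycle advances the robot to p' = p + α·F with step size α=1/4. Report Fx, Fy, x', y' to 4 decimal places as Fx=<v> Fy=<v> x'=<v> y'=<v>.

Fx=8.2200 Fy=4.7600 x'=1.0550 y'=8.1900

F_att = 3/2·(g−p) = 3/2·(6,3) = (9.0000,4.5000)
o1: d²=10 ≤ ρ²=54; F_rep = 26·(-3,1)/10² = (-0.7800,0.2600)
F = F_att + ΣF_rep = (8.2200,4.7600)
p' = p + 1/4·F = (1.0550,8.1900)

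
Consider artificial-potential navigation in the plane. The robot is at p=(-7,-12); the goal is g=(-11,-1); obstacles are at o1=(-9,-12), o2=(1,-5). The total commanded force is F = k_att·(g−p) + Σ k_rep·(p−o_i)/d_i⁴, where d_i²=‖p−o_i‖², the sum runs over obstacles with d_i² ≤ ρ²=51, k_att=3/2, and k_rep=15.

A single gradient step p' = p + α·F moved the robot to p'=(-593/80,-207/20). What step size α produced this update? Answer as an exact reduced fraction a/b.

α = 1/10

F_att = 3/2·(g−p) = 3/2·(-4,11) = (-6.0000,16.5000)
o1: d²=4 ≤ ρ²=51; F_rep = 15·(2,0)/4² = (1.8750,0.0000)
o2: d²=113 > ρ²=51 → inactive
F = F_att + ΣF_rep = (-4.1250,16.5000)
Δp = p'−p = (-0.4125,1.6500); α = Δx/Fx = (-33/80) / (-33/8) = 1/10
check: Δy/Fy = (33/20) / (33/2) = 1/10 ✓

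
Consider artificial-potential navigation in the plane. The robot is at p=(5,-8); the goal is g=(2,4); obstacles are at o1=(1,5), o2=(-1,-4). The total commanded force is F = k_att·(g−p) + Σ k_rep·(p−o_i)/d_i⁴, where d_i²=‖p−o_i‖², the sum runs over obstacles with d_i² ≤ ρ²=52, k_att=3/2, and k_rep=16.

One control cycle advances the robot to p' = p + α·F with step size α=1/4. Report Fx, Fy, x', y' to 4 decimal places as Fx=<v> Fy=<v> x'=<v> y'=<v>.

F_att = 3/2·(g−p) = 3/2·(-3,12) = (-4.5000,18.0000)
o1: d²=185 > ρ²=52 → inactive
o2: d²=52 ≤ ρ²=52; F_rep = 16·(6,-4)/52² = (0.0355,-0.0237)
F = F_att + ΣF_rep = (-4.4645,17.9763)
p' = p + 1/4·F = (3.8839,-3.5059)

Fx=-4.4645 Fy=17.9763 x'=3.8839 y'=-3.5059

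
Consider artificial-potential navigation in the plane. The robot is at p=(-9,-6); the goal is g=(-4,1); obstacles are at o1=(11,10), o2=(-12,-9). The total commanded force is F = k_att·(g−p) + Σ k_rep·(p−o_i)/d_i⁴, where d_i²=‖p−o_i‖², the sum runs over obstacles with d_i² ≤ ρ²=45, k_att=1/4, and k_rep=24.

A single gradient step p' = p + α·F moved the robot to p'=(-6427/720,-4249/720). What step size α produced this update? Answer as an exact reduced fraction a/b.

α = 1/20

F_att = 1/4·(g−p) = 1/4·(5,7) = (1.2500,1.7500)
o1: d²=656 > ρ²=45 → inactive
o2: d²=18 ≤ ρ²=45; F_rep = 24·(3,3)/18² = (0.2222,0.2222)
F = F_att + ΣF_rep = (1.4722,1.9722)
Δp = p'−p = (0.0736,0.0986); α = Δx/Fx = (53/720) / (53/36) = 1/20
check: Δy/Fy = (71/720) / (71/36) = 1/20 ✓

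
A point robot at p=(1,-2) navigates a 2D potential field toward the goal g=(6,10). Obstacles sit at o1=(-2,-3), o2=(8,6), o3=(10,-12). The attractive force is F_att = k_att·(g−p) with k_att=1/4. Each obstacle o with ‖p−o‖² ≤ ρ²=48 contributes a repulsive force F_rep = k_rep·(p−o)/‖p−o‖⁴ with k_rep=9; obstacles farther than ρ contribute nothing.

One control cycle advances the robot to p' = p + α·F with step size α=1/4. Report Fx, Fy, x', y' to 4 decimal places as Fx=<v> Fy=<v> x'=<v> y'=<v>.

F_att = 1/4·(g−p) = 1/4·(5,12) = (1.2500,3.0000)
o1: d²=10 ≤ ρ²=48; F_rep = 9·(3,1)/10² = (0.2700,0.0900)
o2: d²=113 > ρ²=48 → inactive
o3: d²=181 > ρ²=48 → inactive
F = F_att + ΣF_rep = (1.5200,3.0900)
p' = p + 1/4·F = (1.3800,-1.2275)

Fx=1.5200 Fy=3.0900 x'=1.3800 y'=-1.2275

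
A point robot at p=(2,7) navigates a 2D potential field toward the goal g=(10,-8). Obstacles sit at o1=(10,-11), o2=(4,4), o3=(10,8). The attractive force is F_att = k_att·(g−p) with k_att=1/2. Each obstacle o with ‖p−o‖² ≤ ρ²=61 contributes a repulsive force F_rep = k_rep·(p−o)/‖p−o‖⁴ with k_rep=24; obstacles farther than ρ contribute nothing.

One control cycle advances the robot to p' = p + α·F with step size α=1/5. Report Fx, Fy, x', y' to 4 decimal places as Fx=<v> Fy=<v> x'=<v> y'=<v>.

Fx=3.7160 Fy=-7.0740 x'=2.7432 y'=5.5852

F_att = 1/2·(g−p) = 1/2·(8,-15) = (4.0000,-7.5000)
o1: d²=388 > ρ²=61 → inactive
o2: d²=13 ≤ ρ²=61; F_rep = 24·(-2,3)/13² = (-0.2840,0.4260)
o3: d²=65 > ρ²=61 → inactive
F = F_att + ΣF_rep = (3.7160,-7.0740)
p' = p + 1/5·F = (2.7432,5.5852)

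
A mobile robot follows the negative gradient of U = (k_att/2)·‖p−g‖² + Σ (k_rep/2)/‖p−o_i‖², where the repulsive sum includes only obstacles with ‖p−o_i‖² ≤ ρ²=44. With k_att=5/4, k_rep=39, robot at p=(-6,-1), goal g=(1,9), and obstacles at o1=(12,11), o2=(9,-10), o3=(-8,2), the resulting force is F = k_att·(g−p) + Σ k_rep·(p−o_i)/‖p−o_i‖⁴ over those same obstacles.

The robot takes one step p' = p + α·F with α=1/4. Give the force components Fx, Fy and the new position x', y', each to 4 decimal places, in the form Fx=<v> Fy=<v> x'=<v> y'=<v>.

F_att = 5/4·(g−p) = 5/4·(7,10) = (8.7500,12.5000)
o1: d²=468 > ρ²=44 → inactive
o2: d²=306 > ρ²=44 → inactive
o3: d²=13 ≤ ρ²=44; F_rep = 39·(2,-3)/13² = (0.4615,-0.6923)
F = F_att + ΣF_rep = (9.2115,11.8077)
p' = p + 1/4·F = (-3.6971,1.9519)

Fx=9.2115 Fy=11.8077 x'=-3.6971 y'=1.9519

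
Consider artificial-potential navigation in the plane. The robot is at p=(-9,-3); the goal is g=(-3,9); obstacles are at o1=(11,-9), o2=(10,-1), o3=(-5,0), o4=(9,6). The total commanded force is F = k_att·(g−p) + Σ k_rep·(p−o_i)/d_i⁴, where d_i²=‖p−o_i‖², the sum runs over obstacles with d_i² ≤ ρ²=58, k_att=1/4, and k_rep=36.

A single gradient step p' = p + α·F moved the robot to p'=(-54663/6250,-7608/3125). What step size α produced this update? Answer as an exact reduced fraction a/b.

α = 1/5

F_att = 1/4·(g−p) = 1/4·(6,12) = (1.5000,3.0000)
o1: d²=436 > ρ²=58 → inactive
o2: d²=365 > ρ²=58 → inactive
o3: d²=25 ≤ ρ²=58; F_rep = 36·(-4,-3)/25² = (-0.2304,-0.1728)
o4: d²=405 > ρ²=58 → inactive
F = F_att + ΣF_rep = (1.2696,2.8272)
Δp = p'−p = (0.2539,0.5654); α = Δx/Fx = (1587/6250) / (1587/1250) = 1/5
check: Δy/Fy = (1767/3125) / (1767/625) = 1/5 ✓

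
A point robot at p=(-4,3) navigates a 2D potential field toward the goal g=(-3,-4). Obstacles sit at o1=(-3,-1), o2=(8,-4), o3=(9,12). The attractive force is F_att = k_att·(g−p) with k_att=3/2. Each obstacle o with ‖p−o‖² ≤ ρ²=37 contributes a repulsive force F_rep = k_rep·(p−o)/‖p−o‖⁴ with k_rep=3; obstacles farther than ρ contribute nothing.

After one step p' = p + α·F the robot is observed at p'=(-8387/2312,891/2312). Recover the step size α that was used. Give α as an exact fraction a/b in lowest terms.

F_att = 3/2·(g−p) = 3/2·(1,-7) = (1.5000,-10.5000)
o1: d²=17 ≤ ρ²=37; F_rep = 3·(-1,4)/17² = (-0.0104,0.0415)
o2: d²=193 > ρ²=37 → inactive
o3: d²=250 > ρ²=37 → inactive
F = F_att + ΣF_rep = (1.4896,-10.4585)
Δp = p'−p = (0.3724,-2.6146); α = Δx/Fx = (861/2312) / (861/578) = 1/4
check: Δy/Fy = (-6045/2312) / (-6045/578) = 1/4 ✓

α = 1/4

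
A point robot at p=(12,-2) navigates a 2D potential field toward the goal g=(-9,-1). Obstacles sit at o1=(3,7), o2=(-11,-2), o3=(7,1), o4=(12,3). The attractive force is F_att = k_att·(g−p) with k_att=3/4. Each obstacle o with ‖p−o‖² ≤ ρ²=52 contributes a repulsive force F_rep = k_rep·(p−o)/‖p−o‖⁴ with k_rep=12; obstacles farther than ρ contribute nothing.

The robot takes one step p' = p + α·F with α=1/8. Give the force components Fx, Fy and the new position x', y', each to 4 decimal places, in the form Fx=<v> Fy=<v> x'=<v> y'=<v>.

F_att = 3/4·(g−p) = 3/4·(-21,1) = (-15.7500,0.7500)
o1: d²=162 > ρ²=52 → inactive
o2: d²=529 > ρ²=52 → inactive
o3: d²=34 ≤ ρ²=52; F_rep = 12·(5,-3)/34² = (0.0519,-0.0311)
o4: d²=25 ≤ ρ²=52; F_rep = 12·(0,-5)/25² = (0.0000,-0.0960)
F = F_att + ΣF_rep = (-15.6981,0.6229)
p' = p + 1/8·F = (10.0377,-1.9221)

Fx=-15.6981 Fy=0.6229 x'=10.0377 y'=-1.9221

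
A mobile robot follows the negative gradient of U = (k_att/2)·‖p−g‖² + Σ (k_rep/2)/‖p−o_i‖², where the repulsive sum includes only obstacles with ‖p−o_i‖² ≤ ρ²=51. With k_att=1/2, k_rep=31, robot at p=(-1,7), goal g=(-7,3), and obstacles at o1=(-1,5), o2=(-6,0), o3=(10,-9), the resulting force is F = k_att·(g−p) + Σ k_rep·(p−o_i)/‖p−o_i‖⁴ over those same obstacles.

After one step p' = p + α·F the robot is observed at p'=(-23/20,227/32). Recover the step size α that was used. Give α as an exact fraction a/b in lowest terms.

F_att = 1/2·(g−p) = 1/2·(-6,-4) = (-3.0000,-2.0000)
o1: d²=4 ≤ ρ²=51; F_rep = 31·(0,2)/4² = (0.0000,3.8750)
o2: d²=74 > ρ²=51 → inactive
o3: d²=377 > ρ²=51 → inactive
F = F_att + ΣF_rep = (-3.0000,1.8750)
Δp = p'−p = (-0.1500,0.0938); α = Δx/Fx = (-3/20) / (-3) = 1/20
check: Δy/Fy = (3/32) / (15/8) = 1/20 ✓

α = 1/20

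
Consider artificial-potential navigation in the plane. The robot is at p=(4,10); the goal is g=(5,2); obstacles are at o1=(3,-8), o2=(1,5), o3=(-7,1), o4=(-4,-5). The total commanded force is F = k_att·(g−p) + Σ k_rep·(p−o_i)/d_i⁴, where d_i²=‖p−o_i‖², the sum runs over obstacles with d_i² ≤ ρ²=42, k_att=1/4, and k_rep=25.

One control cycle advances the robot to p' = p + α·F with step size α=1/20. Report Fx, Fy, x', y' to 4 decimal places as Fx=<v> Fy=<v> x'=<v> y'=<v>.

Fx=0.3149 Fy=-1.8919 x'=4.0157 y'=9.9054

F_att = 1/4·(g−p) = 1/4·(1,-8) = (0.2500,-2.0000)
o1: d²=325 > ρ²=42 → inactive
o2: d²=34 ≤ ρ²=42; F_rep = 25·(3,5)/34² = (0.0649,0.1081)
o3: d²=202 > ρ²=42 → inactive
o4: d²=289 > ρ²=42 → inactive
F = F_att + ΣF_rep = (0.3149,-1.8919)
p' = p + 1/20·F = (4.0157,9.9054)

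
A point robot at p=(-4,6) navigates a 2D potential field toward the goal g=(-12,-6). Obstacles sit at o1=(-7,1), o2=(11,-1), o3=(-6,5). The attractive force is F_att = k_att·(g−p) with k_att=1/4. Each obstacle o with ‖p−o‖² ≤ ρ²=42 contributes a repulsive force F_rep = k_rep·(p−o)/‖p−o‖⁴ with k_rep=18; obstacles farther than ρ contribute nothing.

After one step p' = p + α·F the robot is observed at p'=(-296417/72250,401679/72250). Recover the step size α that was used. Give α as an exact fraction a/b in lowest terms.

F_att = 1/4·(g−p) = 1/4·(-8,-12) = (-2.0000,-3.0000)
o1: d²=34 ≤ ρ²=42; F_rep = 18·(3,5)/34² = (0.0467,0.0779)
o2: d²=274 > ρ²=42 → inactive
o3: d²=5 ≤ ρ²=42; F_rep = 18·(2,1)/5² = (1.4400,0.7200)
F = F_att + ΣF_rep = (-0.5133,-2.2021)
Δp = p'−p = (-0.1027,-0.4404); α = Δx/Fx = (-7417/72250) / (-7417/14450) = 1/5
check: Δy/Fy = (-31821/72250) / (-31821/14450) = 1/5 ✓

α = 1/5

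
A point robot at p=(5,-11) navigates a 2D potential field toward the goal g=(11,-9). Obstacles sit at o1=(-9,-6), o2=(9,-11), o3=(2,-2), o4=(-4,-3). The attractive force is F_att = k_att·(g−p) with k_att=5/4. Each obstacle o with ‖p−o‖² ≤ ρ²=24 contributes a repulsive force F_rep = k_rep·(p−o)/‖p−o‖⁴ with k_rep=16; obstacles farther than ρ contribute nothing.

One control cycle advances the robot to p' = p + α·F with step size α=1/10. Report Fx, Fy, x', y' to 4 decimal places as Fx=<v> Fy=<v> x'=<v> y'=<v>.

F_att = 5/4·(g−p) = 5/4·(6,2) = (7.5000,2.5000)
o1: d²=221 > ρ²=24 → inactive
o2: d²=16 ≤ ρ²=24; F_rep = 16·(-4,0)/16² = (-0.2500,0.0000)
o3: d²=90 > ρ²=24 → inactive
o4: d²=145 > ρ²=24 → inactive
F = F_att + ΣF_rep = (7.2500,2.5000)
p' = p + 1/10·F = (5.7250,-10.7500)

Fx=7.2500 Fy=2.5000 x'=5.7250 y'=-10.7500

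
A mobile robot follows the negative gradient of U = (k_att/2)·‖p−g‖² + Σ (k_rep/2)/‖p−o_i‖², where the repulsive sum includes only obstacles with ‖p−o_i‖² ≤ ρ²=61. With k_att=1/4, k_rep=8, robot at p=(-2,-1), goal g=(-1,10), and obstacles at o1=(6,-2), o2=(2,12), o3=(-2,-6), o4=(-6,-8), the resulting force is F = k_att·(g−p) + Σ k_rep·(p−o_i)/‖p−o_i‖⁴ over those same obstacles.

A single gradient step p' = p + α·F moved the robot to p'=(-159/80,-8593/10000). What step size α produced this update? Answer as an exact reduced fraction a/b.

α = 1/20

F_att = 1/4·(g−p) = 1/4·(1,11) = (0.2500,2.7500)
o1: d²=65 > ρ²=61 → inactive
o2: d²=185 > ρ²=61 → inactive
o3: d²=25 ≤ ρ²=61; F_rep = 8·(0,5)/25² = (0.0000,0.0640)
o4: d²=65 > ρ²=61 → inactive
F = F_att + ΣF_rep = (0.2500,2.8140)
Δp = p'−p = (0.0125,0.1407); α = Δx/Fx = (1/80) / (1/4) = 1/20
check: Δy/Fy = (1407/10000) / (1407/500) = 1/20 ✓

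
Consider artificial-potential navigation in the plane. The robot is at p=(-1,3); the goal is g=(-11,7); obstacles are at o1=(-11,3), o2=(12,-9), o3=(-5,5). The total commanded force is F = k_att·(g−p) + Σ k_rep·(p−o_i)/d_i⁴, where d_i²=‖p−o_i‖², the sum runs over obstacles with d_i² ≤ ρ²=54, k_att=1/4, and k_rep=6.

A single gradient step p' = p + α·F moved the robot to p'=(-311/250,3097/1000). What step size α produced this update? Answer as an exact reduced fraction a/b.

F_att = 1/4·(g−p) = 1/4·(-10,4) = (-2.5000,1.0000)
o1: d²=100 > ρ²=54 → inactive
o2: d²=313 > ρ²=54 → inactive
o3: d²=20 ≤ ρ²=54; F_rep = 6·(4,-2)/20² = (0.0600,-0.0300)
F = F_att + ΣF_rep = (-2.4400,0.9700)
Δp = p'−p = (-0.2440,0.0970); α = Δx/Fx = (-61/250) / (-61/25) = 1/10
check: Δy/Fy = (97/1000) / (97/100) = 1/10 ✓

α = 1/10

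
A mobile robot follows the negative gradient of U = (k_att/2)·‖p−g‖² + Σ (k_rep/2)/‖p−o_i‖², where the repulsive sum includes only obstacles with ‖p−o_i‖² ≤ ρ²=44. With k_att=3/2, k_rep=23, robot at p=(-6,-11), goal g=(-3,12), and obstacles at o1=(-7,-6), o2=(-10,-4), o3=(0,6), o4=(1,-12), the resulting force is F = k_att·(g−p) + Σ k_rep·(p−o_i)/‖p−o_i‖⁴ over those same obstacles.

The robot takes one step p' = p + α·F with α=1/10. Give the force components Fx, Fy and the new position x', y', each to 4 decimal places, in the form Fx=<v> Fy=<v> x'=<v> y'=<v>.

Fx=4.5340 Fy=34.3299 x'=-5.5466 y'=-7.5670

F_att = 3/2·(g−p) = 3/2·(3,23) = (4.5000,34.5000)
o1: d²=26 ≤ ρ²=44; F_rep = 23·(1,-5)/26² = (0.0340,-0.1701)
o2: d²=65 > ρ²=44 → inactive
o3: d²=325 > ρ²=44 → inactive
o4: d²=50 > ρ²=44 → inactive
F = F_att + ΣF_rep = (4.5340,34.3299)
p' = p + 1/10·F = (-5.5466,-7.5670)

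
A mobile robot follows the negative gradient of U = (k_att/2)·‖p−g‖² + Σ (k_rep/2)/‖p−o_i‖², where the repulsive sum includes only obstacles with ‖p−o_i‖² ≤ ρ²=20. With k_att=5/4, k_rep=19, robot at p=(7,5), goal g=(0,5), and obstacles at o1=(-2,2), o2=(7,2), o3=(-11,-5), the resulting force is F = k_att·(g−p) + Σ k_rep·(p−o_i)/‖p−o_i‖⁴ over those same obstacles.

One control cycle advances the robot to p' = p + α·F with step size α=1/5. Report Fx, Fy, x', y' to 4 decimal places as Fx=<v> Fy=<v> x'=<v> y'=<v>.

F_att = 5/4·(g−p) = 5/4·(-7,0) = (-8.7500,0.0000)
o1: d²=90 > ρ²=20 → inactive
o2: d²=9 ≤ ρ²=20; F_rep = 19·(0,3)/9² = (0.0000,0.7037)
o3: d²=424 > ρ²=20 → inactive
F = F_att + ΣF_rep = (-8.7500,0.7037)
p' = p + 1/5·F = (5.2500,5.1407)

Fx=-8.7500 Fy=0.7037 x'=5.2500 y'=5.1407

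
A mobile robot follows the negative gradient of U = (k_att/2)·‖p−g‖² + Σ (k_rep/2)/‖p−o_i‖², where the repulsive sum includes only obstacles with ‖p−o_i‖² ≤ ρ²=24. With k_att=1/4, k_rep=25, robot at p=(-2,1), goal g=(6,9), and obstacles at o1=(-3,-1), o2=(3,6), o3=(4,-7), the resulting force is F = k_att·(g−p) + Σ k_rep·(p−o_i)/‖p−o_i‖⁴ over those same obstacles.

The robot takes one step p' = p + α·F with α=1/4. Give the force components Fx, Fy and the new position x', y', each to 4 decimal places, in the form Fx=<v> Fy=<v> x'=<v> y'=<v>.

F_att = 1/4·(g−p) = 1/4·(8,8) = (2.0000,2.0000)
o1: d²=5 ≤ ρ²=24; F_rep = 25·(1,2)/5² = (1.0000,2.0000)
o2: d²=50 > ρ²=24 → inactive
o3: d²=100 > ρ²=24 → inactive
F = F_att + ΣF_rep = (3.0000,4.0000)
p' = p + 1/4·F = (-1.2500,2.0000)

Fx=3.0000 Fy=4.0000 x'=-1.2500 y'=2.0000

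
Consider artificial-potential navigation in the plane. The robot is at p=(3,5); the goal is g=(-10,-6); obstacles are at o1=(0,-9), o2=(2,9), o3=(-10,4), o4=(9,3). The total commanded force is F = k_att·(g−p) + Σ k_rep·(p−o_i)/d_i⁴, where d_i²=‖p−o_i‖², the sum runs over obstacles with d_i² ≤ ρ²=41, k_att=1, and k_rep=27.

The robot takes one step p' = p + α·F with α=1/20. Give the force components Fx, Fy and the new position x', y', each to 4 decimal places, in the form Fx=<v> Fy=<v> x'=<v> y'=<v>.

Fx=-13.0078 Fy=-11.3400 x'=2.3496 y'=4.4330

F_att = 1·(g−p) = 1·(-13,-11) = (-13.0000,-11.0000)
o1: d²=205 > ρ²=41 → inactive
o2: d²=17 ≤ ρ²=41; F_rep = 27·(1,-4)/17² = (0.0934,-0.3737)
o3: d²=170 > ρ²=41 → inactive
o4: d²=40 ≤ ρ²=41; F_rep = 27·(-6,2)/40² = (-0.1013,0.0338)
F = F_att + ΣF_rep = (-13.0078,-11.3400)
p' = p + 1/20·F = (2.3496,4.4330)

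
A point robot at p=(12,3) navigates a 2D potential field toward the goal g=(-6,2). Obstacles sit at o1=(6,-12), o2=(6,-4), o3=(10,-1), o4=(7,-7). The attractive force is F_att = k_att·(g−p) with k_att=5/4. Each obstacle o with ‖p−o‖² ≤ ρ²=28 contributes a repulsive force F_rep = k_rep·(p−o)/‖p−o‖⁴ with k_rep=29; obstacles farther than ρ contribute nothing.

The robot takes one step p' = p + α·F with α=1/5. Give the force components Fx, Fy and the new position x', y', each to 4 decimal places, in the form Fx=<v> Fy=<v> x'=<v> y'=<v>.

F_att = 5/4·(g−p) = 5/4·(-18,-1) = (-22.5000,-1.2500)
o1: d²=261 > ρ²=28 → inactive
o2: d²=85 > ρ²=28 → inactive
o3: d²=20 ≤ ρ²=28; F_rep = 29·(2,4)/20² = (0.1450,0.2900)
o4: d²=125 > ρ²=28 → inactive
F = F_att + ΣF_rep = (-22.3550,-0.9600)
p' = p + 1/5·F = (7.5290,2.8080)

Fx=-22.3550 Fy=-0.9600 x'=7.5290 y'=2.8080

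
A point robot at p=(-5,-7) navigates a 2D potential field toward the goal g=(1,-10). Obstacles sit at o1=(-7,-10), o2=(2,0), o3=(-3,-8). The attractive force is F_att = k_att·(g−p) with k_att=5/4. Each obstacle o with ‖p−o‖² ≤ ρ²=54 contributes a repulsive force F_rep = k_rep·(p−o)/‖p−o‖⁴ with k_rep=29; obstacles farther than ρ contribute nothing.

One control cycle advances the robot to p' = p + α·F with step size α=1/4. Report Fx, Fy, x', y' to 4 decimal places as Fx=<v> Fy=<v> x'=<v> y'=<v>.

Fx=5.5232 Fy=-2.0752 x'=-3.6192 y'=-7.5188

F_att = 5/4·(g−p) = 5/4·(6,-3) = (7.5000,-3.7500)
o1: d²=13 ≤ ρ²=54; F_rep = 29·(2,3)/13² = (0.3432,0.5148)
o2: d²=98 > ρ²=54 → inactive
o3: d²=5 ≤ ρ²=54; F_rep = 29·(-2,1)/5² = (-2.3200,1.1600)
F = F_att + ΣF_rep = (5.5232,-2.0752)
p' = p + 1/4·F = (-3.6192,-7.5188)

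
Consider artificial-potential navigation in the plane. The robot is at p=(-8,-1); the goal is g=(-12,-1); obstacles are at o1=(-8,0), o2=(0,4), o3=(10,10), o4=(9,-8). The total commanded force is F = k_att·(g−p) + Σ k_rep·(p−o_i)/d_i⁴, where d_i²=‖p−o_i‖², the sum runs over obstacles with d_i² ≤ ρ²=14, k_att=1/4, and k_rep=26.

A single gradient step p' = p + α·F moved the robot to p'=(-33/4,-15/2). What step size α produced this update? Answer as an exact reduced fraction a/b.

α = 1/4

F_att = 1/4·(g−p) = 1/4·(-4,0) = (-1.0000,0.0000)
o1: d²=1 ≤ ρ²=14; F_rep = 26·(0,-1)/1² = (0.0000,-26.0000)
o2: d²=89 > ρ²=14 → inactive
o3: d²=445 > ρ²=14 → inactive
o4: d²=338 > ρ²=14 → inactive
F = F_att + ΣF_rep = (-1.0000,-26.0000)
Δp = p'−p = (-0.2500,-6.5000); α = Δx/Fx = (-1/4) / (-1) = 1/4
check: Δy/Fy = (-13/2) / (-26) = 1/4 ✓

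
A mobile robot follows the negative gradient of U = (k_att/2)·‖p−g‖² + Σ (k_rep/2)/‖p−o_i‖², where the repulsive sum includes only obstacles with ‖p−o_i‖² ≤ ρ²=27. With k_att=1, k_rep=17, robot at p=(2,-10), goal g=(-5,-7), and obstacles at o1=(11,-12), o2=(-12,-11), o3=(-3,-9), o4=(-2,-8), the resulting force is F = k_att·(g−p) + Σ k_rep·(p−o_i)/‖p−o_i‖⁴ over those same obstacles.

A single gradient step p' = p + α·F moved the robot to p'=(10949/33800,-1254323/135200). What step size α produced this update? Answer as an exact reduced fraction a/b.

α = 1/4

F_att = 1·(g−p) = 1·(-7,3) = (-7.0000,3.0000)
o1: d²=85 > ρ²=27 → inactive
o2: d²=197 > ρ²=27 → inactive
o3: d²=26 ≤ ρ²=27; F_rep = 17·(5,-1)/26² = (0.1257,-0.0251)
o4: d²=20 ≤ ρ²=27; F_rep = 17·(4,-2)/20² = (0.1700,-0.0850)
F = F_att + ΣF_rep = (-6.7043,2.8899)
Δp = p'−p = (-1.6761,0.7225); α = Δx/Fx = (-56651/33800) / (-56651/8450) = 1/4
check: Δy/Fy = (97677/135200) / (97677/33800) = 1/4 ✓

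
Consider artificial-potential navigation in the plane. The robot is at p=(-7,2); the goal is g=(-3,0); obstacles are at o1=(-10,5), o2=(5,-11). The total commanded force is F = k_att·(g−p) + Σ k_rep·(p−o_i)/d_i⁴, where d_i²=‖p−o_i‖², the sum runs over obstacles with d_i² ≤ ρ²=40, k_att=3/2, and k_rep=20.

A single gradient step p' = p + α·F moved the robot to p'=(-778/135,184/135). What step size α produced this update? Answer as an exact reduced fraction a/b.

α = 1/5

F_att = 3/2·(g−p) = 3/2·(4,-2) = (6.0000,-3.0000)
o1: d²=18 ≤ ρ²=40; F_rep = 20·(3,-3)/18² = (0.1852,-0.1852)
o2: d²=313 > ρ²=40 → inactive
F = F_att + ΣF_rep = (6.1852,-3.1852)
Δp = p'−p = (1.2370,-0.6370); α = Δx/Fx = (167/135) / (167/27) = 1/5
check: Δy/Fy = (-86/135) / (-86/27) = 1/5 ✓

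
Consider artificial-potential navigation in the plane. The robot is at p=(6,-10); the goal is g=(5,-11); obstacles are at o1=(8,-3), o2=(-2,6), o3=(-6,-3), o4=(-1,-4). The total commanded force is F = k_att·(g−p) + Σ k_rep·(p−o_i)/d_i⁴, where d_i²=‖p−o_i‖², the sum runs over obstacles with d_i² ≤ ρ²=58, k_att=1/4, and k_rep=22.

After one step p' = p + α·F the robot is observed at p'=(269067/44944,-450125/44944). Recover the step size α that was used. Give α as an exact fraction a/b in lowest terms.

α = 1/20

F_att = 1/4·(g−p) = 1/4·(-1,-1) = (-0.2500,-0.2500)
o1: d²=53 ≤ ρ²=58; F_rep = 22·(-2,-7)/53² = (-0.0157,-0.0548)
o2: d²=320 > ρ²=58 → inactive
o3: d²=193 > ρ²=58 → inactive
o4: d²=85 > ρ²=58 → inactive
F = F_att + ΣF_rep = (-0.2657,-0.3048)
Δp = p'−p = (-0.0133,-0.0152); α = Δx/Fx = (-597/44944) / (-2985/11236) = 1/20
check: Δy/Fy = (-685/44944) / (-3425/11236) = 1/20 ✓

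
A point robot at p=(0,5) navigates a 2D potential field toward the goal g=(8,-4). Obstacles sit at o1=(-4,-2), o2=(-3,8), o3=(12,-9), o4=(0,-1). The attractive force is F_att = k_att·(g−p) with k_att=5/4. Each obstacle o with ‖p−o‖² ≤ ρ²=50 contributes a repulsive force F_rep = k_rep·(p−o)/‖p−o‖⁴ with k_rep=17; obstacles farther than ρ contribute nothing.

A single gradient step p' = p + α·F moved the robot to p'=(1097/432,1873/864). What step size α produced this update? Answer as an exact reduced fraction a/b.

α = 1/4

F_att = 5/4·(g−p) = 5/4·(8,-9) = (10.0000,-11.2500)
o1: d²=65 > ρ²=50 → inactive
o2: d²=18 ≤ ρ²=50; F_rep = 17·(3,-3)/18² = (0.1574,-0.1574)
o3: d²=340 > ρ²=50 → inactive
o4: d²=36 ≤ ρ²=50; F_rep = 17·(0,6)/36² = (0.0000,0.0787)
F = F_att + ΣF_rep = (10.1574,-11.3287)
Δp = p'−p = (2.5394,-2.8322); α = Δx/Fx = (1097/432) / (1097/108) = 1/4
check: Δy/Fy = (-2447/864) / (-2447/216) = 1/4 ✓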